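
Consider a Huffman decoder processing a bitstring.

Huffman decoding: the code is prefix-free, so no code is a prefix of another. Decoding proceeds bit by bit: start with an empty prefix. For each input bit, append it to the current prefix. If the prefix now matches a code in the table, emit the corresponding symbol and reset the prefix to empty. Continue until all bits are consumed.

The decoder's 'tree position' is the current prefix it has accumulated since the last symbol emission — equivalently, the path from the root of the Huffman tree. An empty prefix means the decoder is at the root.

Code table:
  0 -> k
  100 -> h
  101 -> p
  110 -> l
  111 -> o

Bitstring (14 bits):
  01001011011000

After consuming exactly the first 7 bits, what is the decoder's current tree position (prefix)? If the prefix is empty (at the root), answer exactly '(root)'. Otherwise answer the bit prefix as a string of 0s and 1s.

Bit 0: prefix='0' -> emit 'k', reset
Bit 1: prefix='1' (no match yet)
Bit 2: prefix='10' (no match yet)
Bit 3: prefix='100' -> emit 'h', reset
Bit 4: prefix='1' (no match yet)
Bit 5: prefix='10' (no match yet)
Bit 6: prefix='101' -> emit 'p', reset

Answer: (root)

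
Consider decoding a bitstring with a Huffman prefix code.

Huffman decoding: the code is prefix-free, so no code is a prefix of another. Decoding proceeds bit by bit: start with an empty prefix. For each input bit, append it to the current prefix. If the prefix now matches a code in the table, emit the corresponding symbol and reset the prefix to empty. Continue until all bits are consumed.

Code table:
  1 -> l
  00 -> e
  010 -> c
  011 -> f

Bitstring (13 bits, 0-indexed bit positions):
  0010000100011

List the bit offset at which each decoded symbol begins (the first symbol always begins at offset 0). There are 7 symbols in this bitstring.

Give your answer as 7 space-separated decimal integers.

Answer: 0 2 3 5 7 8 10

Derivation:
Bit 0: prefix='0' (no match yet)
Bit 1: prefix='00' -> emit 'e', reset
Bit 2: prefix='1' -> emit 'l', reset
Bit 3: prefix='0' (no match yet)
Bit 4: prefix='00' -> emit 'e', reset
Bit 5: prefix='0' (no match yet)
Bit 6: prefix='00' -> emit 'e', reset
Bit 7: prefix='1' -> emit 'l', reset
Bit 8: prefix='0' (no match yet)
Bit 9: prefix='00' -> emit 'e', reset
Bit 10: prefix='0' (no match yet)
Bit 11: prefix='01' (no match yet)
Bit 12: prefix='011' -> emit 'f', reset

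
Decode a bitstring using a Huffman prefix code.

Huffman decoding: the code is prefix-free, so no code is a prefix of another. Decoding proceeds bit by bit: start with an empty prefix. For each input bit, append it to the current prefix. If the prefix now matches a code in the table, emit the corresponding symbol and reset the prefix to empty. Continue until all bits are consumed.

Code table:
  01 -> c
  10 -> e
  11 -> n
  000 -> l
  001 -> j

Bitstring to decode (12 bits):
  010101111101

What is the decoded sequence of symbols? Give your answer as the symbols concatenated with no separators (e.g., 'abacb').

Bit 0: prefix='0' (no match yet)
Bit 1: prefix='01' -> emit 'c', reset
Bit 2: prefix='0' (no match yet)
Bit 3: prefix='01' -> emit 'c', reset
Bit 4: prefix='0' (no match yet)
Bit 5: prefix='01' -> emit 'c', reset
Bit 6: prefix='1' (no match yet)
Bit 7: prefix='11' -> emit 'n', reset
Bit 8: prefix='1' (no match yet)
Bit 9: prefix='11' -> emit 'n', reset
Bit 10: prefix='0' (no match yet)
Bit 11: prefix='01' -> emit 'c', reset

Answer: cccnnc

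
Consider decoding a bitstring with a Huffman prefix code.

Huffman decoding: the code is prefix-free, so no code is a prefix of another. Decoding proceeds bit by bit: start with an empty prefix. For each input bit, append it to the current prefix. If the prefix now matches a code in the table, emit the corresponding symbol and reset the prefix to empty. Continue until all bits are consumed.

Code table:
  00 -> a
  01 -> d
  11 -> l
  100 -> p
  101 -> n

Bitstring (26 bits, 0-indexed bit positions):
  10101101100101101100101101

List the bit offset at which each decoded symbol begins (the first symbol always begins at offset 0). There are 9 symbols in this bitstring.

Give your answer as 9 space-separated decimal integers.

Bit 0: prefix='1' (no match yet)
Bit 1: prefix='10' (no match yet)
Bit 2: prefix='101' -> emit 'n', reset
Bit 3: prefix='0' (no match yet)
Bit 4: prefix='01' -> emit 'd', reset
Bit 5: prefix='1' (no match yet)
Bit 6: prefix='10' (no match yet)
Bit 7: prefix='101' -> emit 'n', reset
Bit 8: prefix='1' (no match yet)
Bit 9: prefix='10' (no match yet)
Bit 10: prefix='100' -> emit 'p', reset
Bit 11: prefix='1' (no match yet)
Bit 12: prefix='10' (no match yet)
Bit 13: prefix='101' -> emit 'n', reset
Bit 14: prefix='1' (no match yet)
Bit 15: prefix='10' (no match yet)
Bit 16: prefix='101' -> emit 'n', reset
Bit 17: prefix='1' (no match yet)
Bit 18: prefix='10' (no match yet)
Bit 19: prefix='100' -> emit 'p', reset
Bit 20: prefix='1' (no match yet)
Bit 21: prefix='10' (no match yet)
Bit 22: prefix='101' -> emit 'n', reset
Bit 23: prefix='1' (no match yet)
Bit 24: prefix='10' (no match yet)
Bit 25: prefix='101' -> emit 'n', reset

Answer: 0 3 5 8 11 14 17 20 23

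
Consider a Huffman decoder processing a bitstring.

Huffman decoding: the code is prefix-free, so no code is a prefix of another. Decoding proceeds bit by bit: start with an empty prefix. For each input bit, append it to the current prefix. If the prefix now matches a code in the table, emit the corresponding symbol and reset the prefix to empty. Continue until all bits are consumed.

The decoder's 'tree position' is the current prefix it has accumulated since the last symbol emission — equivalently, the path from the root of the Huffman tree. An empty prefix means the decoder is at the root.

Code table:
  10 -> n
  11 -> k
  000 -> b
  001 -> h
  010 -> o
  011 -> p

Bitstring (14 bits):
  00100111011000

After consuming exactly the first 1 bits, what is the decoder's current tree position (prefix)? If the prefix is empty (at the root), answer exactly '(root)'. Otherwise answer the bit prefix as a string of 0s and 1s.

Bit 0: prefix='0' (no match yet)

Answer: 0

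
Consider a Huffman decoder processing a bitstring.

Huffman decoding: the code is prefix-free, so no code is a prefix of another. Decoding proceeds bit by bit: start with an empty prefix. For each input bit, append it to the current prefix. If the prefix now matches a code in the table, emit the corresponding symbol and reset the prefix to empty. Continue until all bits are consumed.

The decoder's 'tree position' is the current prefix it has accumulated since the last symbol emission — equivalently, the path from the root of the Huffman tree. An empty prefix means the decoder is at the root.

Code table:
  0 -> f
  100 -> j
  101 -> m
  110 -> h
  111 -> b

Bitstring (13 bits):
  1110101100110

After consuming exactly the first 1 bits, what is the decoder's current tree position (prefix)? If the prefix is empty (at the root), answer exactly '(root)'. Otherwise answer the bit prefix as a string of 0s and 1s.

Answer: 1

Derivation:
Bit 0: prefix='1' (no match yet)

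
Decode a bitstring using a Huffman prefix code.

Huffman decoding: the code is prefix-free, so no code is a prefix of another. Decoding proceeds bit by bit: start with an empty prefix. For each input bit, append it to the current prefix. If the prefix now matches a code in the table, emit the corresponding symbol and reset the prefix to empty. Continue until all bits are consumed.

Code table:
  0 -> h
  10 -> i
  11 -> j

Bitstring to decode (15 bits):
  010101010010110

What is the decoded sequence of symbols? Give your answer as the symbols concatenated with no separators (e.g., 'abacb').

Bit 0: prefix='0' -> emit 'h', reset
Bit 1: prefix='1' (no match yet)
Bit 2: prefix='10' -> emit 'i', reset
Bit 3: prefix='1' (no match yet)
Bit 4: prefix='10' -> emit 'i', reset
Bit 5: prefix='1' (no match yet)
Bit 6: prefix='10' -> emit 'i', reset
Bit 7: prefix='1' (no match yet)
Bit 8: prefix='10' -> emit 'i', reset
Bit 9: prefix='0' -> emit 'h', reset
Bit 10: prefix='1' (no match yet)
Bit 11: prefix='10' -> emit 'i', reset
Bit 12: prefix='1' (no match yet)
Bit 13: prefix='11' -> emit 'j', reset
Bit 14: prefix='0' -> emit 'h', reset

Answer: hiiiihijh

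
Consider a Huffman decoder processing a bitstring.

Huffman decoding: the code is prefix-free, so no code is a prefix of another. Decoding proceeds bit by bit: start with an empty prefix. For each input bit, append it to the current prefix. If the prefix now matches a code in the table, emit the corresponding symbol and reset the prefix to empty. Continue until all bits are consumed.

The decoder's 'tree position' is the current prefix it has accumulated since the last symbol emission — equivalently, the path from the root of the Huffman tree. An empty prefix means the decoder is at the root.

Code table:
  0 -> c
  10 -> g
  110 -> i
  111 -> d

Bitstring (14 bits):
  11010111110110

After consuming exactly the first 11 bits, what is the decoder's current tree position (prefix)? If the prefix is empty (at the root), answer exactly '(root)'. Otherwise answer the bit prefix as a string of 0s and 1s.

Answer: (root)

Derivation:
Bit 0: prefix='1' (no match yet)
Bit 1: prefix='11' (no match yet)
Bit 2: prefix='110' -> emit 'i', reset
Bit 3: prefix='1' (no match yet)
Bit 4: prefix='10' -> emit 'g', reset
Bit 5: prefix='1' (no match yet)
Bit 6: prefix='11' (no match yet)
Bit 7: prefix='111' -> emit 'd', reset
Bit 8: prefix='1' (no match yet)
Bit 9: prefix='11' (no match yet)
Bit 10: prefix='110' -> emit 'i', reset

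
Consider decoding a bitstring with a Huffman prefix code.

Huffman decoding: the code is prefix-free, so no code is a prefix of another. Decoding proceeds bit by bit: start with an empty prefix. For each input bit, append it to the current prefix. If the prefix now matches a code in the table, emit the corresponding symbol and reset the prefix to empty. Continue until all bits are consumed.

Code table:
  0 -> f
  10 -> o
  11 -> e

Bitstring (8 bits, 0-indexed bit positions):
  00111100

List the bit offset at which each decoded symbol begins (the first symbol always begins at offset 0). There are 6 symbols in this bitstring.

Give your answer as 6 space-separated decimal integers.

Bit 0: prefix='0' -> emit 'f', reset
Bit 1: prefix='0' -> emit 'f', reset
Bit 2: prefix='1' (no match yet)
Bit 3: prefix='11' -> emit 'e', reset
Bit 4: prefix='1' (no match yet)
Bit 5: prefix='11' -> emit 'e', reset
Bit 6: prefix='0' -> emit 'f', reset
Bit 7: prefix='0' -> emit 'f', reset

Answer: 0 1 2 4 6 7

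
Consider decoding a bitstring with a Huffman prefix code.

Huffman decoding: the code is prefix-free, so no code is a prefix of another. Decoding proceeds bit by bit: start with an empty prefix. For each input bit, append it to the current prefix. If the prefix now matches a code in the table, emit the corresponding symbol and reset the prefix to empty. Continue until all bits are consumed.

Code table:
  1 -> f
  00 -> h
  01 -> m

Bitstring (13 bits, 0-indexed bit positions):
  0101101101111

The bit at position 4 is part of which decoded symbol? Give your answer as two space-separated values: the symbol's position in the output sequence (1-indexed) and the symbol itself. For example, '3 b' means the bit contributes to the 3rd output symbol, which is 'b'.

Answer: 3 f

Derivation:
Bit 0: prefix='0' (no match yet)
Bit 1: prefix='01' -> emit 'm', reset
Bit 2: prefix='0' (no match yet)
Bit 3: prefix='01' -> emit 'm', reset
Bit 4: prefix='1' -> emit 'f', reset
Bit 5: prefix='0' (no match yet)
Bit 6: prefix='01' -> emit 'm', reset
Bit 7: prefix='1' -> emit 'f', reset
Bit 8: prefix='0' (no match yet)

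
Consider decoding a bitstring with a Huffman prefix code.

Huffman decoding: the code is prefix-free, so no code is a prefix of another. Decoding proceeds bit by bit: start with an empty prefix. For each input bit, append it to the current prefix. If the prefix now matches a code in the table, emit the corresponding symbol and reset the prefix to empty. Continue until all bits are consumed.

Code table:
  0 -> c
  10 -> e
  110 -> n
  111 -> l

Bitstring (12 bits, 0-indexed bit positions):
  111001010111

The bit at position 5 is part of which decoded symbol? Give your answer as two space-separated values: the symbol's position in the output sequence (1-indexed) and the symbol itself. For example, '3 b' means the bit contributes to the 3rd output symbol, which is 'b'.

Bit 0: prefix='1' (no match yet)
Bit 1: prefix='11' (no match yet)
Bit 2: prefix='111' -> emit 'l', reset
Bit 3: prefix='0' -> emit 'c', reset
Bit 4: prefix='0' -> emit 'c', reset
Bit 5: prefix='1' (no match yet)
Bit 6: prefix='10' -> emit 'e', reset
Bit 7: prefix='1' (no match yet)
Bit 8: prefix='10' -> emit 'e', reset
Bit 9: prefix='1' (no match yet)

Answer: 4 e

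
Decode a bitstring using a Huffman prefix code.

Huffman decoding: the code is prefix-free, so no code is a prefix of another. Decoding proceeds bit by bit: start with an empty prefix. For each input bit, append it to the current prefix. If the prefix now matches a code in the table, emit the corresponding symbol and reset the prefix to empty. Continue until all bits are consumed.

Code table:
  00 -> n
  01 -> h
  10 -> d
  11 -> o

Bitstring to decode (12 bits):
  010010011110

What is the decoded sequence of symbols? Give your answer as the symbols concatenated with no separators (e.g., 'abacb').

Bit 0: prefix='0' (no match yet)
Bit 1: prefix='01' -> emit 'h', reset
Bit 2: prefix='0' (no match yet)
Bit 3: prefix='00' -> emit 'n', reset
Bit 4: prefix='1' (no match yet)
Bit 5: prefix='10' -> emit 'd', reset
Bit 6: prefix='0' (no match yet)
Bit 7: prefix='01' -> emit 'h', reset
Bit 8: prefix='1' (no match yet)
Bit 9: prefix='11' -> emit 'o', reset
Bit 10: prefix='1' (no match yet)
Bit 11: prefix='10' -> emit 'd', reset

Answer: hndhod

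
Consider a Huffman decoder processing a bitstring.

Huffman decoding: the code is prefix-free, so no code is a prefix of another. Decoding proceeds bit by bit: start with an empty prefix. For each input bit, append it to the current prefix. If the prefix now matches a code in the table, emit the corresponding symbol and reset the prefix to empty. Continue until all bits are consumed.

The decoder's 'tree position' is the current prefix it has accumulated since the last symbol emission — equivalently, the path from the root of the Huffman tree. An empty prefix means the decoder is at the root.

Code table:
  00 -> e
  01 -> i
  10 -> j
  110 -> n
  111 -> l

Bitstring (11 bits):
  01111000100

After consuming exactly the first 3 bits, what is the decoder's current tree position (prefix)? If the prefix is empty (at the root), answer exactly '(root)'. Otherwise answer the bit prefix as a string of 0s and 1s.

Bit 0: prefix='0' (no match yet)
Bit 1: prefix='01' -> emit 'i', reset
Bit 2: prefix='1' (no match yet)

Answer: 1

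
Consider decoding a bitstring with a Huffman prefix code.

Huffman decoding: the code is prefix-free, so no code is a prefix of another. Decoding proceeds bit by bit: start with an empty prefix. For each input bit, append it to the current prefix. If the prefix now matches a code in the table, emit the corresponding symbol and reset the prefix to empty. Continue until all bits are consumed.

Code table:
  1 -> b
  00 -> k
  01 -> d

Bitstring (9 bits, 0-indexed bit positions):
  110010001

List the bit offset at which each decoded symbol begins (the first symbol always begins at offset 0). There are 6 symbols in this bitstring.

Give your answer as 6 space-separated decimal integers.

Answer: 0 1 2 4 5 7

Derivation:
Bit 0: prefix='1' -> emit 'b', reset
Bit 1: prefix='1' -> emit 'b', reset
Bit 2: prefix='0' (no match yet)
Bit 3: prefix='00' -> emit 'k', reset
Bit 4: prefix='1' -> emit 'b', reset
Bit 5: prefix='0' (no match yet)
Bit 6: prefix='00' -> emit 'k', reset
Bit 7: prefix='0' (no match yet)
Bit 8: prefix='01' -> emit 'd', reset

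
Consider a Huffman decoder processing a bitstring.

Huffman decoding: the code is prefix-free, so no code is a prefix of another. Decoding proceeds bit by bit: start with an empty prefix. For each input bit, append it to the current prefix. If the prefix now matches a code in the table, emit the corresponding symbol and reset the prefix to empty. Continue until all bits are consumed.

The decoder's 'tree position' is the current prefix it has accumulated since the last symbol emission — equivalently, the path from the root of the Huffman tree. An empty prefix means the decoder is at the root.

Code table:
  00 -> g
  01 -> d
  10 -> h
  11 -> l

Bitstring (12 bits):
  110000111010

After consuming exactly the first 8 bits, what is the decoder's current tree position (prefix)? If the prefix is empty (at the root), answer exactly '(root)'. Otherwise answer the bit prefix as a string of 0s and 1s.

Bit 0: prefix='1' (no match yet)
Bit 1: prefix='11' -> emit 'l', reset
Bit 2: prefix='0' (no match yet)
Bit 3: prefix='00' -> emit 'g', reset
Bit 4: prefix='0' (no match yet)
Bit 5: prefix='00' -> emit 'g', reset
Bit 6: prefix='1' (no match yet)
Bit 7: prefix='11' -> emit 'l', reset

Answer: (root)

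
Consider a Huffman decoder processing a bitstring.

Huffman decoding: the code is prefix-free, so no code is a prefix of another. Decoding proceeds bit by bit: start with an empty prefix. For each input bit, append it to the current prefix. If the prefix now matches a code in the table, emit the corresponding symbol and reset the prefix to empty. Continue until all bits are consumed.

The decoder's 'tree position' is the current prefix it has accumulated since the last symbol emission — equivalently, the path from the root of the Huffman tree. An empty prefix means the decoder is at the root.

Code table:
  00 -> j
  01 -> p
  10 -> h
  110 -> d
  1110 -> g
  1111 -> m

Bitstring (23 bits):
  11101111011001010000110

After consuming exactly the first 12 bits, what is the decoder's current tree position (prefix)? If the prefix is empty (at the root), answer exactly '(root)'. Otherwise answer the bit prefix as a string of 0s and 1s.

Bit 0: prefix='1' (no match yet)
Bit 1: prefix='11' (no match yet)
Bit 2: prefix='111' (no match yet)
Bit 3: prefix='1110' -> emit 'g', reset
Bit 4: prefix='1' (no match yet)
Bit 5: prefix='11' (no match yet)
Bit 6: prefix='111' (no match yet)
Bit 7: prefix='1111' -> emit 'm', reset
Bit 8: prefix='0' (no match yet)
Bit 9: prefix='01' -> emit 'p', reset
Bit 10: prefix='1' (no match yet)
Bit 11: prefix='10' -> emit 'h', reset

Answer: (root)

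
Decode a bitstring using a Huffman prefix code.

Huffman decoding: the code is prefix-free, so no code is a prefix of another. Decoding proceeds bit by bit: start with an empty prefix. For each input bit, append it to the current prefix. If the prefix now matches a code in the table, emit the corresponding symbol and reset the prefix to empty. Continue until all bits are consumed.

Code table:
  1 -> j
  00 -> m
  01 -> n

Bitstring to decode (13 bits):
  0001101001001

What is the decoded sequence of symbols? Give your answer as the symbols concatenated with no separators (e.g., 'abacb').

Bit 0: prefix='0' (no match yet)
Bit 1: prefix='00' -> emit 'm', reset
Bit 2: prefix='0' (no match yet)
Bit 3: prefix='01' -> emit 'n', reset
Bit 4: prefix='1' -> emit 'j', reset
Bit 5: prefix='0' (no match yet)
Bit 6: prefix='01' -> emit 'n', reset
Bit 7: prefix='0' (no match yet)
Bit 8: prefix='00' -> emit 'm', reset
Bit 9: prefix='1' -> emit 'j', reset
Bit 10: prefix='0' (no match yet)
Bit 11: prefix='00' -> emit 'm', reset
Bit 12: prefix='1' -> emit 'j', reset

Answer: mnjnmjmj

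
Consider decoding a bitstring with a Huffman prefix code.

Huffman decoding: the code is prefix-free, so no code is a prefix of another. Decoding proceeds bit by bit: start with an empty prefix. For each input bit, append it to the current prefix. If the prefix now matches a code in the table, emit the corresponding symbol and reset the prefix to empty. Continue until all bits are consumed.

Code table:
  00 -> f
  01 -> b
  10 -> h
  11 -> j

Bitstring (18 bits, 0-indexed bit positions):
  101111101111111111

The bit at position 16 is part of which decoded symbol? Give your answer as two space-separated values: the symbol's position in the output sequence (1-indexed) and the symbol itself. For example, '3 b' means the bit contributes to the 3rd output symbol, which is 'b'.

Bit 0: prefix='1' (no match yet)
Bit 1: prefix='10' -> emit 'h', reset
Bit 2: prefix='1' (no match yet)
Bit 3: prefix='11' -> emit 'j', reset
Bit 4: prefix='1' (no match yet)
Bit 5: prefix='11' -> emit 'j', reset
Bit 6: prefix='1' (no match yet)
Bit 7: prefix='10' -> emit 'h', reset
Bit 8: prefix='1' (no match yet)
Bit 9: prefix='11' -> emit 'j', reset
Bit 10: prefix='1' (no match yet)
Bit 11: prefix='11' -> emit 'j', reset
Bit 12: prefix='1' (no match yet)
Bit 13: prefix='11' -> emit 'j', reset
Bit 14: prefix='1' (no match yet)
Bit 15: prefix='11' -> emit 'j', reset
Bit 16: prefix='1' (no match yet)
Bit 17: prefix='11' -> emit 'j', reset

Answer: 9 j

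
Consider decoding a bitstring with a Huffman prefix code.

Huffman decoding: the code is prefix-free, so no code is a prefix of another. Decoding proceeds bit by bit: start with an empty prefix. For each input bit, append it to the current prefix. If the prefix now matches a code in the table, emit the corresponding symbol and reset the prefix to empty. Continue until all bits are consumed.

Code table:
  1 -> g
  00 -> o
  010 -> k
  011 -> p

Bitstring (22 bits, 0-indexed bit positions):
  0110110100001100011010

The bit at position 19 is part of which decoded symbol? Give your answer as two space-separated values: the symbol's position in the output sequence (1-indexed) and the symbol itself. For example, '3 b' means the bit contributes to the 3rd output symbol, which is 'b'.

Bit 0: prefix='0' (no match yet)
Bit 1: prefix='01' (no match yet)
Bit 2: prefix='011' -> emit 'p', reset
Bit 3: prefix='0' (no match yet)
Bit 4: prefix='01' (no match yet)
Bit 5: prefix='011' -> emit 'p', reset
Bit 6: prefix='0' (no match yet)
Bit 7: prefix='01' (no match yet)
Bit 8: prefix='010' -> emit 'k', reset
Bit 9: prefix='0' (no match yet)
Bit 10: prefix='00' -> emit 'o', reset
Bit 11: prefix='0' (no match yet)
Bit 12: prefix='01' (no match yet)
Bit 13: prefix='011' -> emit 'p', reset
Bit 14: prefix='0' (no match yet)
Bit 15: prefix='00' -> emit 'o', reset
Bit 16: prefix='0' (no match yet)
Bit 17: prefix='01' (no match yet)
Bit 18: prefix='011' -> emit 'p', reset
Bit 19: prefix='0' (no match yet)
Bit 20: prefix='01' (no match yet)
Bit 21: prefix='010' -> emit 'k', reset

Answer: 8 k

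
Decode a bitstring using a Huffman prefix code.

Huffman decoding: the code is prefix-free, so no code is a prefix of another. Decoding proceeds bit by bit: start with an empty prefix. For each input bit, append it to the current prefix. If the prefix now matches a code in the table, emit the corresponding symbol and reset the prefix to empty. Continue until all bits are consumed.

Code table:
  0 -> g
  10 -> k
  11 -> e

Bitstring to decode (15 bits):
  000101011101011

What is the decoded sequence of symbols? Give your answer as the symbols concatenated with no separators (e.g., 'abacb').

Answer: gggkkekke

Derivation:
Bit 0: prefix='0' -> emit 'g', reset
Bit 1: prefix='0' -> emit 'g', reset
Bit 2: prefix='0' -> emit 'g', reset
Bit 3: prefix='1' (no match yet)
Bit 4: prefix='10' -> emit 'k', reset
Bit 5: prefix='1' (no match yet)
Bit 6: prefix='10' -> emit 'k', reset
Bit 7: prefix='1' (no match yet)
Bit 8: prefix='11' -> emit 'e', reset
Bit 9: prefix='1' (no match yet)
Bit 10: prefix='10' -> emit 'k', reset
Bit 11: prefix='1' (no match yet)
Bit 12: prefix='10' -> emit 'k', reset
Bit 13: prefix='1' (no match yet)
Bit 14: prefix='11' -> emit 'e', reset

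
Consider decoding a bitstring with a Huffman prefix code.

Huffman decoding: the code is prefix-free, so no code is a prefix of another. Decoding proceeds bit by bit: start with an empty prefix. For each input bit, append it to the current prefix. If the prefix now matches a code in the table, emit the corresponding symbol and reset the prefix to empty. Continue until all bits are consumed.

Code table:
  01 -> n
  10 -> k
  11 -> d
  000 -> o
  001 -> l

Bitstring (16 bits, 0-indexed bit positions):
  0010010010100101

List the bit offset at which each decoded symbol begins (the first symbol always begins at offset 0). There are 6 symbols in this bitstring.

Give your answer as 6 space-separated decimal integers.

Answer: 0 3 6 9 11 14

Derivation:
Bit 0: prefix='0' (no match yet)
Bit 1: prefix='00' (no match yet)
Bit 2: prefix='001' -> emit 'l', reset
Bit 3: prefix='0' (no match yet)
Bit 4: prefix='00' (no match yet)
Bit 5: prefix='001' -> emit 'l', reset
Bit 6: prefix='0' (no match yet)
Bit 7: prefix='00' (no match yet)
Bit 8: prefix='001' -> emit 'l', reset
Bit 9: prefix='0' (no match yet)
Bit 10: prefix='01' -> emit 'n', reset
Bit 11: prefix='0' (no match yet)
Bit 12: prefix='00' (no match yet)
Bit 13: prefix='001' -> emit 'l', reset
Bit 14: prefix='0' (no match yet)
Bit 15: prefix='01' -> emit 'n', reset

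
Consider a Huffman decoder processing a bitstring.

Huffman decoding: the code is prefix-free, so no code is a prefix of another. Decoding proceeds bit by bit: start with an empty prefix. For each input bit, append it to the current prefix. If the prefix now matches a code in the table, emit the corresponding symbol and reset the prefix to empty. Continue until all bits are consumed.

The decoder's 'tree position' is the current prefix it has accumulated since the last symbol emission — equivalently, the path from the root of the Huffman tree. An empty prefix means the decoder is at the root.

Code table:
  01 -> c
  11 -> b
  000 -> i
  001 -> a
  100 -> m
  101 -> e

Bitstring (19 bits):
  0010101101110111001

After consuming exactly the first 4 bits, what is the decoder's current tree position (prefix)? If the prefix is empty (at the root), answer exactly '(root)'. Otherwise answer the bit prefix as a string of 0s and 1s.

Answer: 0

Derivation:
Bit 0: prefix='0' (no match yet)
Bit 1: prefix='00' (no match yet)
Bit 2: prefix='001' -> emit 'a', reset
Bit 3: prefix='0' (no match yet)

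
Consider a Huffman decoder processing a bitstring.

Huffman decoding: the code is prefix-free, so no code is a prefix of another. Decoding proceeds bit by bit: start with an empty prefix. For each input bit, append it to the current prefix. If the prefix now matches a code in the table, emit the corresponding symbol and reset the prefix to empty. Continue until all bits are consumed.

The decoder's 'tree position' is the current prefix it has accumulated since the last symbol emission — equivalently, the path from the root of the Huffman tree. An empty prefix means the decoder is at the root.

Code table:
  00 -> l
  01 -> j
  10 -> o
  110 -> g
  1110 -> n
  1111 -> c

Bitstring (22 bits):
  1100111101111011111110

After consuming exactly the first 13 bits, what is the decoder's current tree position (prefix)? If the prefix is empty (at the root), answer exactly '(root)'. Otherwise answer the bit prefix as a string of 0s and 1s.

Bit 0: prefix='1' (no match yet)
Bit 1: prefix='11' (no match yet)
Bit 2: prefix='110' -> emit 'g', reset
Bit 3: prefix='0' (no match yet)
Bit 4: prefix='01' -> emit 'j', reset
Bit 5: prefix='1' (no match yet)
Bit 6: prefix='11' (no match yet)
Bit 7: prefix='111' (no match yet)
Bit 8: prefix='1110' -> emit 'n', reset
Bit 9: prefix='1' (no match yet)
Bit 10: prefix='11' (no match yet)
Bit 11: prefix='111' (no match yet)
Bit 12: prefix='1111' -> emit 'c', reset

Answer: (root)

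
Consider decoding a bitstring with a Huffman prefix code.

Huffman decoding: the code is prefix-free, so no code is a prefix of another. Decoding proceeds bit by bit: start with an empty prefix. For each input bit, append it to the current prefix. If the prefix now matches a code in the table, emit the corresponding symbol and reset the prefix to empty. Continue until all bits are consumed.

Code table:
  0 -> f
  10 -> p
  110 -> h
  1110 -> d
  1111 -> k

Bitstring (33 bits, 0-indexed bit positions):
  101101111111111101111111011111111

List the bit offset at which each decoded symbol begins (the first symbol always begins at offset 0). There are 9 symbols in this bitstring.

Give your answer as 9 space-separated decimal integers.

Answer: 0 2 5 9 13 17 21 25 29

Derivation:
Bit 0: prefix='1' (no match yet)
Bit 1: prefix='10' -> emit 'p', reset
Bit 2: prefix='1' (no match yet)
Bit 3: prefix='11' (no match yet)
Bit 4: prefix='110' -> emit 'h', reset
Bit 5: prefix='1' (no match yet)
Bit 6: prefix='11' (no match yet)
Bit 7: prefix='111' (no match yet)
Bit 8: prefix='1111' -> emit 'k', reset
Bit 9: prefix='1' (no match yet)
Bit 10: prefix='11' (no match yet)
Bit 11: prefix='111' (no match yet)
Bit 12: prefix='1111' -> emit 'k', reset
Bit 13: prefix='1' (no match yet)
Bit 14: prefix='11' (no match yet)
Bit 15: prefix='111' (no match yet)
Bit 16: prefix='1110' -> emit 'd', reset
Bit 17: prefix='1' (no match yet)
Bit 18: prefix='11' (no match yet)
Bit 19: prefix='111' (no match yet)
Bit 20: prefix='1111' -> emit 'k', reset
Bit 21: prefix='1' (no match yet)
Bit 22: prefix='11' (no match yet)
Bit 23: prefix='111' (no match yet)
Bit 24: prefix='1110' -> emit 'd', reset
Bit 25: prefix='1' (no match yet)
Bit 26: prefix='11' (no match yet)
Bit 27: prefix='111' (no match yet)
Bit 28: prefix='1111' -> emit 'k', reset
Bit 29: prefix='1' (no match yet)
Bit 30: prefix='11' (no match yet)
Bit 31: prefix='111' (no match yet)
Bit 32: prefix='1111' -> emit 'k', reset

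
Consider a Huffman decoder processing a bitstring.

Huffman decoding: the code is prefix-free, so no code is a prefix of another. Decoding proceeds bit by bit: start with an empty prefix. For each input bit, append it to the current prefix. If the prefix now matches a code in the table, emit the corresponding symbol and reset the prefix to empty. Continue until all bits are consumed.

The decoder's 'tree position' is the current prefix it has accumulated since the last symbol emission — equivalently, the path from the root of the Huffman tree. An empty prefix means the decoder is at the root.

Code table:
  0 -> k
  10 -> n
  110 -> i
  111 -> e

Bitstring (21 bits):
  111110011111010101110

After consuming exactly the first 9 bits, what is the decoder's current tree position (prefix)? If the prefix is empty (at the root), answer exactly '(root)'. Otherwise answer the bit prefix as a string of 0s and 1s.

Answer: 11

Derivation:
Bit 0: prefix='1' (no match yet)
Bit 1: prefix='11' (no match yet)
Bit 2: prefix='111' -> emit 'e', reset
Bit 3: prefix='1' (no match yet)
Bit 4: prefix='11' (no match yet)
Bit 5: prefix='110' -> emit 'i', reset
Bit 6: prefix='0' -> emit 'k', reset
Bit 7: prefix='1' (no match yet)
Bit 8: prefix='11' (no match yet)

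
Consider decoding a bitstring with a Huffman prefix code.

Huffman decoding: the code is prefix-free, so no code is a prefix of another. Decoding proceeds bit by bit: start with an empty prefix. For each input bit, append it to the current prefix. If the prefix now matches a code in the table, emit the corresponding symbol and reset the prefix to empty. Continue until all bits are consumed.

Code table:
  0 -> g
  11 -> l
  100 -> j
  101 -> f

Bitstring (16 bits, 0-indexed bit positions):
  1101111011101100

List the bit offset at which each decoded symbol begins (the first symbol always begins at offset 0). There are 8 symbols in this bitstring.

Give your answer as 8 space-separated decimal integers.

Answer: 0 2 3 5 7 8 10 13

Derivation:
Bit 0: prefix='1' (no match yet)
Bit 1: prefix='11' -> emit 'l', reset
Bit 2: prefix='0' -> emit 'g', reset
Bit 3: prefix='1' (no match yet)
Bit 4: prefix='11' -> emit 'l', reset
Bit 5: prefix='1' (no match yet)
Bit 6: prefix='11' -> emit 'l', reset
Bit 7: prefix='0' -> emit 'g', reset
Bit 8: prefix='1' (no match yet)
Bit 9: prefix='11' -> emit 'l', reset
Bit 10: prefix='1' (no match yet)
Bit 11: prefix='10' (no match yet)
Bit 12: prefix='101' -> emit 'f', reset
Bit 13: prefix='1' (no match yet)
Bit 14: prefix='10' (no match yet)
Bit 15: prefix='100' -> emit 'j', reset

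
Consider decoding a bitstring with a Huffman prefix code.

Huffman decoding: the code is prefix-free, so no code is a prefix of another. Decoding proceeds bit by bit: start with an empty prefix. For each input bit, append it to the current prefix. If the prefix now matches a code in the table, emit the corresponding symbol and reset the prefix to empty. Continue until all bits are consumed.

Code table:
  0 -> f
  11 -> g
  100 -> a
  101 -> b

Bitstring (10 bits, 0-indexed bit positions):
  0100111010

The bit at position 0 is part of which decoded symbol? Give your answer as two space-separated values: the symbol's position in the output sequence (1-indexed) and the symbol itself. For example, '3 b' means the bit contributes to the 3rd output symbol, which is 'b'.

Answer: 1 f

Derivation:
Bit 0: prefix='0' -> emit 'f', reset
Bit 1: prefix='1' (no match yet)
Bit 2: prefix='10' (no match yet)
Bit 3: prefix='100' -> emit 'a', reset
Bit 4: prefix='1' (no match yet)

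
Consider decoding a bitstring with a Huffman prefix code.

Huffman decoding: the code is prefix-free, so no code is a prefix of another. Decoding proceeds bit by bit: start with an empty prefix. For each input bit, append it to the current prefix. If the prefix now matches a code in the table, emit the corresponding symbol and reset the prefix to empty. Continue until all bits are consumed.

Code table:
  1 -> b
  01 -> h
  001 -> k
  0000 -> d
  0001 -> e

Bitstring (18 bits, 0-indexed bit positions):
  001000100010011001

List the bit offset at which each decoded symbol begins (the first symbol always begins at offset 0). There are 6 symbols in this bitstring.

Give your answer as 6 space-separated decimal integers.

Bit 0: prefix='0' (no match yet)
Bit 1: prefix='00' (no match yet)
Bit 2: prefix='001' -> emit 'k', reset
Bit 3: prefix='0' (no match yet)
Bit 4: prefix='00' (no match yet)
Bit 5: prefix='000' (no match yet)
Bit 6: prefix='0001' -> emit 'e', reset
Bit 7: prefix='0' (no match yet)
Bit 8: prefix='00' (no match yet)
Bit 9: prefix='000' (no match yet)
Bit 10: prefix='0001' -> emit 'e', reset
Bit 11: prefix='0' (no match yet)
Bit 12: prefix='00' (no match yet)
Bit 13: prefix='001' -> emit 'k', reset
Bit 14: prefix='1' -> emit 'b', reset
Bit 15: prefix='0' (no match yet)
Bit 16: prefix='00' (no match yet)
Bit 17: prefix='001' -> emit 'k', reset

Answer: 0 3 7 11 14 15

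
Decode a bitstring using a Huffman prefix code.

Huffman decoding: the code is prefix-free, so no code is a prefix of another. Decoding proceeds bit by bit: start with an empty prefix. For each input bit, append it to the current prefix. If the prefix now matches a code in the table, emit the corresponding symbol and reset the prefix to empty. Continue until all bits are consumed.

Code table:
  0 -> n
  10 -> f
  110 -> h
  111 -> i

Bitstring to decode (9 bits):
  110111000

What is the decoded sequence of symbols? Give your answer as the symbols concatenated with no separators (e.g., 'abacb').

Bit 0: prefix='1' (no match yet)
Bit 1: prefix='11' (no match yet)
Bit 2: prefix='110' -> emit 'h', reset
Bit 3: prefix='1' (no match yet)
Bit 4: prefix='11' (no match yet)
Bit 5: prefix='111' -> emit 'i', reset
Bit 6: prefix='0' -> emit 'n', reset
Bit 7: prefix='0' -> emit 'n', reset
Bit 8: prefix='0' -> emit 'n', reset

Answer: hinnn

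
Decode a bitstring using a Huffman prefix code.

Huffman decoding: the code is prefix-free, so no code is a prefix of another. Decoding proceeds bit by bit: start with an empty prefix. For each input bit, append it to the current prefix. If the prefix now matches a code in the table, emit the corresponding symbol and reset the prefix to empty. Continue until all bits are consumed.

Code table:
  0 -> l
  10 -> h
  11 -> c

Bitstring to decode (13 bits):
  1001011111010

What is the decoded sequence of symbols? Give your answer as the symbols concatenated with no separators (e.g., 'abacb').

Answer: hlhcchh

Derivation:
Bit 0: prefix='1' (no match yet)
Bit 1: prefix='10' -> emit 'h', reset
Bit 2: prefix='0' -> emit 'l', reset
Bit 3: prefix='1' (no match yet)
Bit 4: prefix='10' -> emit 'h', reset
Bit 5: prefix='1' (no match yet)
Bit 6: prefix='11' -> emit 'c', reset
Bit 7: prefix='1' (no match yet)
Bit 8: prefix='11' -> emit 'c', reset
Bit 9: prefix='1' (no match yet)
Bit 10: prefix='10' -> emit 'h', reset
Bit 11: prefix='1' (no match yet)
Bit 12: prefix='10' -> emit 'h', reset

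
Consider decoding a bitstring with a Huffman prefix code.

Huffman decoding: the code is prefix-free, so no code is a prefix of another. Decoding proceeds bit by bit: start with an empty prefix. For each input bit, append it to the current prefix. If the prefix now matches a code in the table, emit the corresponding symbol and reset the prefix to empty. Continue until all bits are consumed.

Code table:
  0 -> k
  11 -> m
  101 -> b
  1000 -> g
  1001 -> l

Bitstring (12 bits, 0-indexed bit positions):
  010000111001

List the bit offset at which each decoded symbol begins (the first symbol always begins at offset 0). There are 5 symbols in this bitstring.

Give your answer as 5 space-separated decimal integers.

Bit 0: prefix='0' -> emit 'k', reset
Bit 1: prefix='1' (no match yet)
Bit 2: prefix='10' (no match yet)
Bit 3: prefix='100' (no match yet)
Bit 4: prefix='1000' -> emit 'g', reset
Bit 5: prefix='0' -> emit 'k', reset
Bit 6: prefix='1' (no match yet)
Bit 7: prefix='11' -> emit 'm', reset
Bit 8: prefix='1' (no match yet)
Bit 9: prefix='10' (no match yet)
Bit 10: prefix='100' (no match yet)
Bit 11: prefix='1001' -> emit 'l', reset

Answer: 0 1 5 6 8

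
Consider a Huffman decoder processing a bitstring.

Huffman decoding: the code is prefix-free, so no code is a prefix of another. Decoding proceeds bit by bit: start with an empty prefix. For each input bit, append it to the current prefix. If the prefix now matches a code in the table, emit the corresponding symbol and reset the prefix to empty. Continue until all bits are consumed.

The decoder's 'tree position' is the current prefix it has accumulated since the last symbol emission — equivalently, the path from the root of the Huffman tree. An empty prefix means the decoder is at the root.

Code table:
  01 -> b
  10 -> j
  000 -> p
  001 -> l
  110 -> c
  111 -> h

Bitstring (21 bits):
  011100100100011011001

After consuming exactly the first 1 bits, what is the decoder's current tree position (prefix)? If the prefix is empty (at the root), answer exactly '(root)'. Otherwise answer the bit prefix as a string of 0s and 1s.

Answer: 0

Derivation:
Bit 0: prefix='0' (no match yet)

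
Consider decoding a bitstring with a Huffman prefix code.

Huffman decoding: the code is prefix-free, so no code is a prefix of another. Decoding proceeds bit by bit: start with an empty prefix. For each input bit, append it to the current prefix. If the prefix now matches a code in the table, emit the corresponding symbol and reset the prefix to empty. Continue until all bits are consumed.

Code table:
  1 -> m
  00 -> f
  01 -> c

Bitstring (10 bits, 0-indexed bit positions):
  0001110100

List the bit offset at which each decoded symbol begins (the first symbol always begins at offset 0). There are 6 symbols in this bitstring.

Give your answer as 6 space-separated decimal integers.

Answer: 0 2 4 5 6 8

Derivation:
Bit 0: prefix='0' (no match yet)
Bit 1: prefix='00' -> emit 'f', reset
Bit 2: prefix='0' (no match yet)
Bit 3: prefix='01' -> emit 'c', reset
Bit 4: prefix='1' -> emit 'm', reset
Bit 5: prefix='1' -> emit 'm', reset
Bit 6: prefix='0' (no match yet)
Bit 7: prefix='01' -> emit 'c', reset
Bit 8: prefix='0' (no match yet)
Bit 9: prefix='00' -> emit 'f', reset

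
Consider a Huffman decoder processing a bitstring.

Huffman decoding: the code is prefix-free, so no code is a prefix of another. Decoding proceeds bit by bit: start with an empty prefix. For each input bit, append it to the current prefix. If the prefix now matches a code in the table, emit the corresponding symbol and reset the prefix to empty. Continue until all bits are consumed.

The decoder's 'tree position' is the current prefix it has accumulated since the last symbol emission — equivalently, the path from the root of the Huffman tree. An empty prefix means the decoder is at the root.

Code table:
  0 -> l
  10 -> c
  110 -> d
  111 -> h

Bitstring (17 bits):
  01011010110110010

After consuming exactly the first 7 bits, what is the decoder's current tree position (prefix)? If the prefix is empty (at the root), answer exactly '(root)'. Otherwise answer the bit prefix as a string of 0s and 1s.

Bit 0: prefix='0' -> emit 'l', reset
Bit 1: prefix='1' (no match yet)
Bit 2: prefix='10' -> emit 'c', reset
Bit 3: prefix='1' (no match yet)
Bit 4: prefix='11' (no match yet)
Bit 5: prefix='110' -> emit 'd', reset
Bit 6: prefix='1' (no match yet)

Answer: 1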